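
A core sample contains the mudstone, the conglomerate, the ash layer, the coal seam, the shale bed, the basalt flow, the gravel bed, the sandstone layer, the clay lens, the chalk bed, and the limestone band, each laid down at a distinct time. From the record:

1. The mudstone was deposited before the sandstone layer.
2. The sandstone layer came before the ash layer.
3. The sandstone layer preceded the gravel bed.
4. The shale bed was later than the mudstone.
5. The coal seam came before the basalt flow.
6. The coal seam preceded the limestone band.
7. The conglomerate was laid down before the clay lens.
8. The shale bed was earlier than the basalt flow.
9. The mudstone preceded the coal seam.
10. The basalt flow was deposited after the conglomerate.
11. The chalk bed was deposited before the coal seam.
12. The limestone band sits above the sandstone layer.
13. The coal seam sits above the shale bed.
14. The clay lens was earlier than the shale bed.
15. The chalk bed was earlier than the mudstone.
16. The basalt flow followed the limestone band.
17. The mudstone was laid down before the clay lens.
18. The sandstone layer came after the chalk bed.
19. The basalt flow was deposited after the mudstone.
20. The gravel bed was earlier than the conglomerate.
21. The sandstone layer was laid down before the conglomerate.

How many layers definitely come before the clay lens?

Directly stated before the clay lens: the conglomerate and the mudstone.
The chalk bed reaches the clay lens via the chalk bed → the mudstone → the clay lens.
The gravel bed reaches the clay lens via the gravel bed → the conglomerate → the clay lens.
The sandstone layer reaches the clay lens via the sandstone layer → the conglomerate → the clay lens.
That's the chalk bed, the conglomerate, the gravel bed, the mudstone, and the sandstone layer — 5 in all.

5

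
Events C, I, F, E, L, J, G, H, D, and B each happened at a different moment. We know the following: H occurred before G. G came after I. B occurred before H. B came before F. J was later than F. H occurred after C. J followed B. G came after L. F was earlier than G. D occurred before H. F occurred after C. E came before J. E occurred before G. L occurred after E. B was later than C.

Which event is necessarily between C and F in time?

Tracing the constraints gives C → B → F, so B sits after C and before F.
No other event is forced both after C and before F.

B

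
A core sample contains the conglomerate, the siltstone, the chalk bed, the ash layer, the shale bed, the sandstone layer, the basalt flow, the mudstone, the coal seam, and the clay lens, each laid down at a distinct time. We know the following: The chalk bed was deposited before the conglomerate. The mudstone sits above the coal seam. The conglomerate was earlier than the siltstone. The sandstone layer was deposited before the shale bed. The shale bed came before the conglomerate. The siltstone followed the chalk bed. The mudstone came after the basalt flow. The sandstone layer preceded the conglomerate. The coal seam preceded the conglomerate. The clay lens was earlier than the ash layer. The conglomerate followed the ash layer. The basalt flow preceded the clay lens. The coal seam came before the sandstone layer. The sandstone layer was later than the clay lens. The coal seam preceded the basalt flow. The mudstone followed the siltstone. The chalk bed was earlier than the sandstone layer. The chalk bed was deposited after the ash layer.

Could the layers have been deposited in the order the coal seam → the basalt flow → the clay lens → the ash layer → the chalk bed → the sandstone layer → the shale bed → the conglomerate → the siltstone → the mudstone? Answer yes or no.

Check each stated constraint against the proposed order — e.g. the basalt flow is ahead of the mudstone; the coal seam is ahead of the mudstone. Every pair is in the required order; nothing is violated.

yes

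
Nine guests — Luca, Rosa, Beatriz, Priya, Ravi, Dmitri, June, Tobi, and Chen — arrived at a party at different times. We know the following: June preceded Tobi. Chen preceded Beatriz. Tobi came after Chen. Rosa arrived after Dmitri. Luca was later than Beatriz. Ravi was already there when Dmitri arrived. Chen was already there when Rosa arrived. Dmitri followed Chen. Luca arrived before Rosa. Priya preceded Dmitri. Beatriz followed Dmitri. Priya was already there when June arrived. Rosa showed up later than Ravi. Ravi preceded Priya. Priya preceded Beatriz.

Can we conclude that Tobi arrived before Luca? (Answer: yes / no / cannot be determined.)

cannot be determined

No chain of stated constraints runs from Tobi to Luca, and none runs from Luca to Tobi either.
So the relative order of Tobi and Luca is not fixed by the given facts.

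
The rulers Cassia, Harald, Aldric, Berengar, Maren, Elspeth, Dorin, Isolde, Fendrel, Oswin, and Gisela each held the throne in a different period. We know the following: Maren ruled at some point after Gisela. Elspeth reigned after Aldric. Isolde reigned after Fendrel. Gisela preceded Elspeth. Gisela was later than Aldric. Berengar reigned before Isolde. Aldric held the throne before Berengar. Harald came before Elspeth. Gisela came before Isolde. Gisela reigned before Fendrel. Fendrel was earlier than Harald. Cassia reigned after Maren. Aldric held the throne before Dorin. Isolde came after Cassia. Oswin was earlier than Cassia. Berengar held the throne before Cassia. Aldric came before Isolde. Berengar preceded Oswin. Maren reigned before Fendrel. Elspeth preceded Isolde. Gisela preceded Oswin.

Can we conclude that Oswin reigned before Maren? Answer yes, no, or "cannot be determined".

cannot be determined

No chain of stated constraints runs from Oswin to Maren, and none runs from Maren to Oswin either.
So the relative order of Oswin and Maren is not fixed by the given facts.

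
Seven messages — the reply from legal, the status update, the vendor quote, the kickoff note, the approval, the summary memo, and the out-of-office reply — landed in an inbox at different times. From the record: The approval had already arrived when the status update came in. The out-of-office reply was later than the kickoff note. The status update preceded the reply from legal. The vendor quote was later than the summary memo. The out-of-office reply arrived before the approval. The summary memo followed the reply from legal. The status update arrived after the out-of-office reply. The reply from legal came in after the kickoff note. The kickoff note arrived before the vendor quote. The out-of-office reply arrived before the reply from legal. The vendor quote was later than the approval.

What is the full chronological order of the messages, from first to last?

The constraints fix every adjacent pair, so only one ordering works:
the kickoff note → the out-of-office reply → the approval → the status update → the reply from legal → the summary memo → the vendor quote.

the kickoff note, the out-of-office reply, the approval, the status update, the reply from legal, the summary memo, the vendor quote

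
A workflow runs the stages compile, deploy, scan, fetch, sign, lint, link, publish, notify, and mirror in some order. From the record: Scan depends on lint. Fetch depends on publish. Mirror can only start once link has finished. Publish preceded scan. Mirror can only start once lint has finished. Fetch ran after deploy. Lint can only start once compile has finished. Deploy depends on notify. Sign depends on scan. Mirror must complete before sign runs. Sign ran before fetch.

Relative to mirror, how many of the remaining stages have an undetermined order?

Forced before mirror: compile, link, and lint; forced after mirror: fetch and sign.
That leaves deploy, notify, publish, and scan with no forced order relative to mirror — 4.

4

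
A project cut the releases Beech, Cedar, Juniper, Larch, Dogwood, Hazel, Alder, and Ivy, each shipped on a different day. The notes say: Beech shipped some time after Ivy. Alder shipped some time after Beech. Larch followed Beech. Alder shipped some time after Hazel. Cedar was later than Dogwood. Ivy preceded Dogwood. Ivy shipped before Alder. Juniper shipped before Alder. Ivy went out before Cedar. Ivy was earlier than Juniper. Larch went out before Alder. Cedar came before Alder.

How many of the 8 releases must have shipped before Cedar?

Directly stated before Cedar: Dogwood and Ivy.
No chain forces Alder (or any of the others) ahead of Cedar.
That's Dogwood and Ivy — 2 in all.

2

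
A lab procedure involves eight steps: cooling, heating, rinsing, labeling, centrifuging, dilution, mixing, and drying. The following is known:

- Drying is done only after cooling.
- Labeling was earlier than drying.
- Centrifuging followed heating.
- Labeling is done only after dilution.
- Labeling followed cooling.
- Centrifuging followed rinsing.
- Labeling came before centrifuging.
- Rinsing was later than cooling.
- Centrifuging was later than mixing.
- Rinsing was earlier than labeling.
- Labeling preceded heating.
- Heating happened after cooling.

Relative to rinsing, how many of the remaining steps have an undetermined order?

2

Forced before rinsing: cooling; forced after rinsing: centrifuging, drying, heating, and labeling.
That leaves dilution and mixing with no forced order relative to rinsing — 2.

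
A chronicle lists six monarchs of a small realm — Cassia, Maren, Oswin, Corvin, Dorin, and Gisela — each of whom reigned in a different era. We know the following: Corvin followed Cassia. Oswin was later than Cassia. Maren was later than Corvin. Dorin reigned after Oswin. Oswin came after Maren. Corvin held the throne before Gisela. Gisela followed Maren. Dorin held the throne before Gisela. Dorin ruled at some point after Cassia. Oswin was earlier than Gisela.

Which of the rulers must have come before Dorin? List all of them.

Directly stated before Dorin: Cassia and Oswin.
Corvin reaches Dorin via Corvin → Maren → Oswin → Dorin.
Maren reaches Dorin via Maren → Oswin → Dorin.

Cassia, Corvin, Maren, Oswin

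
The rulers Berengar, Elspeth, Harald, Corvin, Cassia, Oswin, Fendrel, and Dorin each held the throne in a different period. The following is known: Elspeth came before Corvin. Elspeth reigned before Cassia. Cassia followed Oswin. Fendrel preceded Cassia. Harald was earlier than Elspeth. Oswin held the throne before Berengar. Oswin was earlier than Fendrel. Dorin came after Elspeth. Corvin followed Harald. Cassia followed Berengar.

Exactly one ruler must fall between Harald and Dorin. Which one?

Tracing the constraints gives Harald → Elspeth → Dorin, so Elspeth sits after Harald and before Dorin.
No other ruler is forced both after Harald and before Dorin.

Elspeth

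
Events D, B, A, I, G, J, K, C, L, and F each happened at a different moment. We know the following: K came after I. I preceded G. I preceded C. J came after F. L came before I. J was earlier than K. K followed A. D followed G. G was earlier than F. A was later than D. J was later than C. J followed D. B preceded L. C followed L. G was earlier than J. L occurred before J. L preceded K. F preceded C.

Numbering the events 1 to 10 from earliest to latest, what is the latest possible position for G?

G must come before A, C, D, F, J, and K — 6 events forced after it.
Everything else can be placed before G in some valid order, so G can sit as late as position 10 − 6 = 4.

4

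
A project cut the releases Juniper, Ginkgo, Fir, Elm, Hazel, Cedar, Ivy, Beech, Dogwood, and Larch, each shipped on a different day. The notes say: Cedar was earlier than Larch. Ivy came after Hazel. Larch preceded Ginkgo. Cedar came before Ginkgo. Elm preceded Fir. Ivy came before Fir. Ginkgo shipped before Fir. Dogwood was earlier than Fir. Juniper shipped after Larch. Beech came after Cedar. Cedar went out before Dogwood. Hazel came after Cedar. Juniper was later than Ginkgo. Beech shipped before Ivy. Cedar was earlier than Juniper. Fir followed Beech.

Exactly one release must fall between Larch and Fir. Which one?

Tracing the constraints gives Larch → Ginkgo → Fir, so Ginkgo sits after Larch and before Fir.
No other release is forced both after Larch and before Fir.

Ginkgo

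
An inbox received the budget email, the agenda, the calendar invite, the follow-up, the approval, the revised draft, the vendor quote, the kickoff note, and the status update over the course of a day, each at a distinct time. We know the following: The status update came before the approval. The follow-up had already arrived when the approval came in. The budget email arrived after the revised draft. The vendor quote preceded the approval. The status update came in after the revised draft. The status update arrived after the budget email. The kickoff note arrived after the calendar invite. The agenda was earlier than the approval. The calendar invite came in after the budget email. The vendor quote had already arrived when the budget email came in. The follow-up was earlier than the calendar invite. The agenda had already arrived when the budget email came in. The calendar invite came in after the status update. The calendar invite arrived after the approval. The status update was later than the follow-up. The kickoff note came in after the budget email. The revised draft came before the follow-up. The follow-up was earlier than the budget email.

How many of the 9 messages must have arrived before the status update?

5

Directly stated before the status update: the budget email, the follow-up, and the revised draft.
The agenda reaches the status update via the agenda → the budget email → the status update.
The vendor quote reaches the status update via the vendor quote → the budget email → the status update.
No chain forces the calendar invite (or any of the others) ahead of the status update.
That's the agenda, the budget email, the follow-up, the revised draft, and the vendor quote — 5 in all.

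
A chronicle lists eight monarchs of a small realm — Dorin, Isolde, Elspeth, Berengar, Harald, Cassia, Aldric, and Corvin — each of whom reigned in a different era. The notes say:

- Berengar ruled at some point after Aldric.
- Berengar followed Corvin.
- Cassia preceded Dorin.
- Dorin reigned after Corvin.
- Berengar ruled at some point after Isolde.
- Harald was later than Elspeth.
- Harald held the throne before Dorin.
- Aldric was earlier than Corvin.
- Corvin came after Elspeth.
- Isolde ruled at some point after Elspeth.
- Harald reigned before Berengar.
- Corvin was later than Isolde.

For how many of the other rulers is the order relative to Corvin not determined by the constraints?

Forced before Corvin: Aldric, Elspeth, and Isolde; forced after Corvin: Berengar and Dorin.
That leaves Cassia and Harald with no forced order relative to Corvin — 2.

2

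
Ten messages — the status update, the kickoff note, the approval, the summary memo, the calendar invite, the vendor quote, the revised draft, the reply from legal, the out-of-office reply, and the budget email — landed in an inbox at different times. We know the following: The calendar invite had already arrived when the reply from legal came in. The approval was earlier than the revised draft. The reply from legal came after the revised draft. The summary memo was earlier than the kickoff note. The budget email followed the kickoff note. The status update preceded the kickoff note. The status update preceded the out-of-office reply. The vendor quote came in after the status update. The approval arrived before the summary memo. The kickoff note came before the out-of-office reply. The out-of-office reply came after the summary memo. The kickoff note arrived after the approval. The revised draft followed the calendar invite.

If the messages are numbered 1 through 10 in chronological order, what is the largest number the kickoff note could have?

The kickoff note must come before the budget email and the out-of-office reply — 2 messages forced after it.
Everything else can be placed before the kickoff note in some valid order, so the kickoff note can sit as late as position 10 − 2 = 8.

8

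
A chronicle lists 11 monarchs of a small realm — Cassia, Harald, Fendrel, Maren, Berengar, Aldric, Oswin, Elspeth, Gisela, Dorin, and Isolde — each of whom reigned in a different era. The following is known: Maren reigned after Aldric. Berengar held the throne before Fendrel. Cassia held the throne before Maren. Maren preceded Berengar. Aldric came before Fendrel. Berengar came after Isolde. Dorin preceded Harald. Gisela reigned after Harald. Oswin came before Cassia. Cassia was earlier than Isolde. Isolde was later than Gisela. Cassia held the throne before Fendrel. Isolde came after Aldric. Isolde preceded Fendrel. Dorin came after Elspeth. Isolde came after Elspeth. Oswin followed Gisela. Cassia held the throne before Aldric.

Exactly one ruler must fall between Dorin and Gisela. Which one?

Harald

Tracing the constraints gives Dorin → Harald → Gisela, so Harald sits after Dorin and before Gisela.
No other ruler is forced both after Dorin and before Gisela.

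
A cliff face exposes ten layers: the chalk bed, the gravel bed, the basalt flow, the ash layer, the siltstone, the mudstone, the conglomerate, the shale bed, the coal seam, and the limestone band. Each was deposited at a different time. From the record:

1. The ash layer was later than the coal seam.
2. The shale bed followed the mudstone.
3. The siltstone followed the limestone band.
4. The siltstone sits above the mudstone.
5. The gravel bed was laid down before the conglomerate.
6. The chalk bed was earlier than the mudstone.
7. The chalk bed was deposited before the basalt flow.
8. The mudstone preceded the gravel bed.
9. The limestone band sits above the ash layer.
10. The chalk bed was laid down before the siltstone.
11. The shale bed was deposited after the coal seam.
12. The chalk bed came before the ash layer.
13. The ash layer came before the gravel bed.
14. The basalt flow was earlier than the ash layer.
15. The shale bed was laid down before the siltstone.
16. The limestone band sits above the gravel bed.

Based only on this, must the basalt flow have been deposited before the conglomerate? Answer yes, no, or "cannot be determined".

Chain the constraints: the basalt flow → the ash layer → the gravel bed → the conglomerate. Each link is directly stated, so the basalt flow comes before the conglomerate.

yes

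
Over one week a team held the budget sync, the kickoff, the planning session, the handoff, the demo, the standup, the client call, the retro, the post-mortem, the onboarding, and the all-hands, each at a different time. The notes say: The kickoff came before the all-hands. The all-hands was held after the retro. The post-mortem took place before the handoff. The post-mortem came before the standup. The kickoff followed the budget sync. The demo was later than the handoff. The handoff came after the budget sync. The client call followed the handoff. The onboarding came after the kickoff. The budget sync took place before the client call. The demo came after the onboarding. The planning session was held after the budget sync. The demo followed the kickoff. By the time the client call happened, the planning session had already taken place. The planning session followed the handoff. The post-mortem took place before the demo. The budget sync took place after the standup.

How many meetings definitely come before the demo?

6

Directly stated before the demo: the handoff, the kickoff, the onboarding, and the post-mortem.
The budget sync reaches the demo via the budget sync → the kickoff → the demo.
The standup reaches the demo via the standup → the budget sync → the kickoff → the demo.
That's the budget sync, the handoff, the kickoff, the onboarding, the post-mortem, and the standup — 6 in all.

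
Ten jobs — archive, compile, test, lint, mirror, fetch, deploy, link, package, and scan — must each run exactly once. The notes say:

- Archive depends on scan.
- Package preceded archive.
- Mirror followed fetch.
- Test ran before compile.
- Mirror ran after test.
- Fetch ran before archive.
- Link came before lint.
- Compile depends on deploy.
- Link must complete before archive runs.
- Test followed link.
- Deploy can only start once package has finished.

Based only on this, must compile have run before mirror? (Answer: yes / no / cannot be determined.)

No chain of stated constraints runs from compile to mirror, and none runs from mirror to compile either.
So the relative order of compile and mirror is not fixed by the given facts.

cannot be determined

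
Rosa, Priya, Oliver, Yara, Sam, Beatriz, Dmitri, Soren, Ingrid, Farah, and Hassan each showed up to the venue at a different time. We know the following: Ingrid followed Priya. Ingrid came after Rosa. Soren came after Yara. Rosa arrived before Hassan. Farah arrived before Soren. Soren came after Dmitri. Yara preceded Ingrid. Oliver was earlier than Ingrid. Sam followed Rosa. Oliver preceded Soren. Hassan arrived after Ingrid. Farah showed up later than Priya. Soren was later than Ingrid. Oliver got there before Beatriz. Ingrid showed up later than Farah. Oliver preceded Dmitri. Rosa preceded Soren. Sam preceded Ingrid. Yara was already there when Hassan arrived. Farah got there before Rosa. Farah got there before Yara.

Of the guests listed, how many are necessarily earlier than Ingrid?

Directly stated before Ingrid: Farah, Oliver, Priya, Rosa, Sam, and Yara.
That's Farah, Oliver, Priya, Rosa, Sam, and Yara — 6 in all.

6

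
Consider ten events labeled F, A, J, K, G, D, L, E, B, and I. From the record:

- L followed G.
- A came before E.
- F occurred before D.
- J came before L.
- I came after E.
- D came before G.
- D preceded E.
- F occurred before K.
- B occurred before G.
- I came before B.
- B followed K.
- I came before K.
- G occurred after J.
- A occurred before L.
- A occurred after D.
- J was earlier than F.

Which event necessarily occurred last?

L

Every other event has a chain of constraints placing it before L, so L is last.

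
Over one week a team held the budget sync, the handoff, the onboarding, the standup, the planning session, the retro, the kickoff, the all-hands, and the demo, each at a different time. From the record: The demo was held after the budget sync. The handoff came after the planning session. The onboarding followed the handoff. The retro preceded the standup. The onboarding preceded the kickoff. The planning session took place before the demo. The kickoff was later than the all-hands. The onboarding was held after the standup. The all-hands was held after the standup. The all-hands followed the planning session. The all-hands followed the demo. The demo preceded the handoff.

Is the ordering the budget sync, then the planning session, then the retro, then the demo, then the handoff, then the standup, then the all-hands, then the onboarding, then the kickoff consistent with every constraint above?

yes

Check each stated constraint against the proposed order — e.g. the handoff is ahead of the onboarding; the planning session is ahead of the all-hands. Every pair is in the required order; nothing is violated.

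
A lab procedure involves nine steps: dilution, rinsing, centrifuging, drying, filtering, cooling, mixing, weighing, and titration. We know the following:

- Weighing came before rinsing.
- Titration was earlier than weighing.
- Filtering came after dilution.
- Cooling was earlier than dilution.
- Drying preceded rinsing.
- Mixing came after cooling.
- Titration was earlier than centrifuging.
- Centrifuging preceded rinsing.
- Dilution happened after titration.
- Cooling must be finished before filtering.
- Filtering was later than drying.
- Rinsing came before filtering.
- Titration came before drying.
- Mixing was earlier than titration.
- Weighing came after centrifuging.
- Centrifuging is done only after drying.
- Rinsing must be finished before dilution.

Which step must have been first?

cooling

Cooling has a chain of constraints placing it before every other step, so cooling must be first.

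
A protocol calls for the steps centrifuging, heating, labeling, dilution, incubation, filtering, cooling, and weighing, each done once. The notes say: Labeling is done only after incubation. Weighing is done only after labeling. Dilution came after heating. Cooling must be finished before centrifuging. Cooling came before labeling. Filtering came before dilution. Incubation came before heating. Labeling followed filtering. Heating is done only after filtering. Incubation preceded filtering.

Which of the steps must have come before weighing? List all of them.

Directly stated before weighing: labeling.
Cooling reaches weighing via cooling → labeling → weighing.
Filtering reaches weighing via filtering → labeling → weighing.
Incubation reaches weighing via incubation → labeling → weighing.

cooling, filtering, incubation, labeling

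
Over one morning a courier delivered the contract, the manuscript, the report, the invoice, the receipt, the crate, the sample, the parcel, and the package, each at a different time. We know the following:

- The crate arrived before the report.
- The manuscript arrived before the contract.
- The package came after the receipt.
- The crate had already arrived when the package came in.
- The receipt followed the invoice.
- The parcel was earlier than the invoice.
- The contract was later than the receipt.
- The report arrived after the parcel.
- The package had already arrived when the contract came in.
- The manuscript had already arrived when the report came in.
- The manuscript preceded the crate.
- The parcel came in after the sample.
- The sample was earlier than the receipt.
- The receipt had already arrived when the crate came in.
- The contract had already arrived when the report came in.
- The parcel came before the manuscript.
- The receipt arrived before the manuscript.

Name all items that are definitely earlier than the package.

the crate, the invoice, the manuscript, the parcel, the receipt, the sample

Directly stated before the package: the crate and the receipt.
The invoice reaches the package via the invoice → the receipt → the package.
The manuscript reaches the package via the manuscript → the crate → the package.
The parcel reaches the package via the parcel → the invoice → the receipt → the package.
Likewise the sample reaches the package by chaining the stated constraints.
No chain forces the contract (or any of the others) ahead of the package.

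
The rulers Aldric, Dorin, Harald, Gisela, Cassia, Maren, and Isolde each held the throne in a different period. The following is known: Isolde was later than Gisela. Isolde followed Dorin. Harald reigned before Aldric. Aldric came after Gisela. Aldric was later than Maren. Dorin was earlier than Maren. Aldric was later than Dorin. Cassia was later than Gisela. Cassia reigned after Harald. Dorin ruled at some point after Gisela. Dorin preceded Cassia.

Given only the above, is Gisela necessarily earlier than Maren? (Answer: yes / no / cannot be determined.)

yes

Chain the constraints: Gisela → Dorin → Maren. Each link is directly stated, so Gisela comes before Maren.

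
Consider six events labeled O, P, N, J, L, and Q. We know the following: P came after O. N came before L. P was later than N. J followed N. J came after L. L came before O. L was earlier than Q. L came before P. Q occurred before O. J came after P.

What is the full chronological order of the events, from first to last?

N, L, Q, O, P, J

The constraints fix every adjacent pair, so only one ordering works:
N → L → Q → O → P → J.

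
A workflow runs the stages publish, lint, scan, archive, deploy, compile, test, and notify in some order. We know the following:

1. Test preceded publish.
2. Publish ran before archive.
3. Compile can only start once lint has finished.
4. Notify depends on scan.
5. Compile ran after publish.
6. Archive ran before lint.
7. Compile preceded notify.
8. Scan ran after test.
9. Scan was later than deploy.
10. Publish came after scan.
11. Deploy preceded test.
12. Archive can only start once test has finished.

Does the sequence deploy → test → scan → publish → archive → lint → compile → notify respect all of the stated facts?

yes

Check each stated constraint against the proposed order — e.g. test is ahead of archive; scan is ahead of notify. Every pair is in the required order; nothing is violated.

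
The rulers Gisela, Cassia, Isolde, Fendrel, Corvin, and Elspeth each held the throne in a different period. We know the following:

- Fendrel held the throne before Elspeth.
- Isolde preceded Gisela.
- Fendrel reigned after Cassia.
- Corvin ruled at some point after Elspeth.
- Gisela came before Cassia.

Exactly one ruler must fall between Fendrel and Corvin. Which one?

Elspeth

Tracing the constraints gives Fendrel → Elspeth → Corvin, so Elspeth sits after Fendrel and before Corvin.
No other ruler is forced both after Fendrel and before Corvin.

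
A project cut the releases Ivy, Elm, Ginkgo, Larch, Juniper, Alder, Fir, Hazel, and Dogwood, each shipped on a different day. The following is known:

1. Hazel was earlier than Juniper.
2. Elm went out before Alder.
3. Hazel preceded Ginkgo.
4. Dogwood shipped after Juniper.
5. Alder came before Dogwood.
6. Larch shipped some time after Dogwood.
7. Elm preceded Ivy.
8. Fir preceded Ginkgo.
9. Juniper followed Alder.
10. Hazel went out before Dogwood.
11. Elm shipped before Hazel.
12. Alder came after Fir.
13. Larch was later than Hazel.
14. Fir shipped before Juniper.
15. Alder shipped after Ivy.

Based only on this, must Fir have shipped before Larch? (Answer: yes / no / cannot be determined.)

Chain the constraints: Fir → Juniper → Dogwood → Larch. Each link is directly stated, so Fir comes before Larch.

yes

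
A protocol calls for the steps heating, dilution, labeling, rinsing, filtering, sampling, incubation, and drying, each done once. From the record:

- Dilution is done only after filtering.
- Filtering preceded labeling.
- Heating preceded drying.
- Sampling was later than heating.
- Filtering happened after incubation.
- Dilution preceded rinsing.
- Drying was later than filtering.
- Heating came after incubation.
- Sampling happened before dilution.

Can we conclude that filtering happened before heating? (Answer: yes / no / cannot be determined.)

No chain of stated constraints runs from filtering to heating, and none runs from heating to filtering either.
So the relative order of filtering and heating is not fixed by the given facts.

cannot be determined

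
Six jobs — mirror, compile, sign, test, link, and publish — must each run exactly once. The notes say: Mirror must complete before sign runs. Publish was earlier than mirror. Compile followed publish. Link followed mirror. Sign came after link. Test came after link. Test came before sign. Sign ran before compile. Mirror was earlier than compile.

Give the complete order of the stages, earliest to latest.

The constraints fix every adjacent pair, so only one ordering works:
publish → mirror → link → test → sign → compile.

publish, mirror, link, test, sign, compile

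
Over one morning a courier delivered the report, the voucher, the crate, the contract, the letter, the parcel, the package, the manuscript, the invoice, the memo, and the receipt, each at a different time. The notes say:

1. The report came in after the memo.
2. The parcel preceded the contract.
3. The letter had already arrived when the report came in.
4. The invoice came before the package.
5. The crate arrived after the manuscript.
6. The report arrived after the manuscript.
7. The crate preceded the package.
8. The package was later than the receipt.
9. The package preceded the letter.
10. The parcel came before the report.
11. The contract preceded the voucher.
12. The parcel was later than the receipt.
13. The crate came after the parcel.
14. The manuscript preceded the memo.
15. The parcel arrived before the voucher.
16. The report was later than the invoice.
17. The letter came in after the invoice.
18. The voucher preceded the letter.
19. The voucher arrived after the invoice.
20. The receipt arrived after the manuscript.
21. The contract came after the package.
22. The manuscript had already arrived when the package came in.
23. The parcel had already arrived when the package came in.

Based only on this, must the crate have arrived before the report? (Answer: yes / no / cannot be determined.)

Chain the constraints: the crate → the package → the letter → the report. Each link is directly stated, so the crate comes before the report.

yes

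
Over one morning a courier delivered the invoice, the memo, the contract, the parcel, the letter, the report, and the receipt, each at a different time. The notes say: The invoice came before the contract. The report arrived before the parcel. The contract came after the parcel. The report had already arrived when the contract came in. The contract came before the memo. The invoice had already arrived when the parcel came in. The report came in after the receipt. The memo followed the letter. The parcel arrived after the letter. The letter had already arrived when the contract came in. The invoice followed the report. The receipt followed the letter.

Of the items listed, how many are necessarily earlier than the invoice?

3

Directly stated before the invoice: the report.
The letter reaches the invoice via the letter → the receipt → the report → the invoice.
The receipt reaches the invoice via the receipt → the report → the invoice.
No chain forces the parcel (or any of the others) ahead of the invoice.
That's the letter, the receipt, and the report — 3 in all.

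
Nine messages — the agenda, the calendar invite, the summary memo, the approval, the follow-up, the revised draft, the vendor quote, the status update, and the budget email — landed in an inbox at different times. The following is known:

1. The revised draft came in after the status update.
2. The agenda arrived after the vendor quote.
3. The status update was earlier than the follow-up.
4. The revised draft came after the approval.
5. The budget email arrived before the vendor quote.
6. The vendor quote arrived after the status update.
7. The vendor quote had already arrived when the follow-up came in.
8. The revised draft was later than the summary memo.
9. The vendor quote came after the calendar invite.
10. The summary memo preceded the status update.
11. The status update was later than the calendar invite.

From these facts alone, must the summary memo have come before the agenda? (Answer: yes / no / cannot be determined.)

yes

Chain the constraints: the summary memo → the status update → the vendor quote → the agenda. Each link is directly stated, so the summary memo comes before the agenda.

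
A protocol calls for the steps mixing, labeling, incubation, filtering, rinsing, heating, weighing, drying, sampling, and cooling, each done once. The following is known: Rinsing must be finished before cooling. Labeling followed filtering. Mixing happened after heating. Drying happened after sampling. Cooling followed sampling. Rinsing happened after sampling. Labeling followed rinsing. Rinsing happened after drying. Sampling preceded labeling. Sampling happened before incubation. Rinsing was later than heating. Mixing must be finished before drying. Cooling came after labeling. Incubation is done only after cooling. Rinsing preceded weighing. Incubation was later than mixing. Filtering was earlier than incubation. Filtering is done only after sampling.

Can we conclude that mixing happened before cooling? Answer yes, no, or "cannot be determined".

Chain the constraints: mixing → drying → rinsing → cooling. Each link is directly stated, so mixing comes before cooling.

yes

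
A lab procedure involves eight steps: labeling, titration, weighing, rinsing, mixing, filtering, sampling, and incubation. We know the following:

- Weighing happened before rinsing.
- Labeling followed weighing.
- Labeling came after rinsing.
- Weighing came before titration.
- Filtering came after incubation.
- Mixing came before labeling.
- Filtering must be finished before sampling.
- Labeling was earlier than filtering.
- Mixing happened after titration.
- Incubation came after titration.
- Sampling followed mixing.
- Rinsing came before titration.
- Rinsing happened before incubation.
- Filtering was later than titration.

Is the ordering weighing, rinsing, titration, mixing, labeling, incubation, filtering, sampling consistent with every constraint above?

yes

Check each stated constraint against the proposed order — e.g. weighing is ahead of labeling; titration is ahead of filtering. Every pair is in the required order; nothing is violated.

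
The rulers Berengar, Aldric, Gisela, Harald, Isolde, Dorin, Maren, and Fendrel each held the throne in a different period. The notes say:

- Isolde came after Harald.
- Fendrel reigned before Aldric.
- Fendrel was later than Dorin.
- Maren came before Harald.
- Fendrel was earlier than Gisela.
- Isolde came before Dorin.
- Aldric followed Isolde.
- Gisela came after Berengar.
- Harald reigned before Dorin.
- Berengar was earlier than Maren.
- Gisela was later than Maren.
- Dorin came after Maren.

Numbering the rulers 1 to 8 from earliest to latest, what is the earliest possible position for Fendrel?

Berengar, Dorin, Harald, Isolde, and Maren must all come before Fendrel — 5 forced predecessors.
Nothing else is forced ahead of Fendrel, so their earliest slot is position 5 + 1 = 6.

6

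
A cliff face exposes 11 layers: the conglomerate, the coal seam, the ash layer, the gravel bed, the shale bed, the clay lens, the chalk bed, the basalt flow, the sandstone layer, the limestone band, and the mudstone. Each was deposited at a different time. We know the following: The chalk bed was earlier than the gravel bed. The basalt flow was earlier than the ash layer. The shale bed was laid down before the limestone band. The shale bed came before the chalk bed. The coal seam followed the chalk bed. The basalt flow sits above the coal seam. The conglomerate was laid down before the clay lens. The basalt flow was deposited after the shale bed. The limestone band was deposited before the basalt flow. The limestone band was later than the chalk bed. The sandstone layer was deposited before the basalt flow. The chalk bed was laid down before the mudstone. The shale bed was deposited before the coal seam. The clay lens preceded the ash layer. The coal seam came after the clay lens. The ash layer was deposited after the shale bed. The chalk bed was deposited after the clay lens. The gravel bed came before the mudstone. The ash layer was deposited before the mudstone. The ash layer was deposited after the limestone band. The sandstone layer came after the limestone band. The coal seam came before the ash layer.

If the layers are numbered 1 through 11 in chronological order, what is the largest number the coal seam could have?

The coal seam must come before the ash layer, the basalt flow, and the mudstone — 3 layers forced after it.
Everything else can be placed before the coal seam in some valid order, so the coal seam can sit as late as position 11 − 3 = 8.

8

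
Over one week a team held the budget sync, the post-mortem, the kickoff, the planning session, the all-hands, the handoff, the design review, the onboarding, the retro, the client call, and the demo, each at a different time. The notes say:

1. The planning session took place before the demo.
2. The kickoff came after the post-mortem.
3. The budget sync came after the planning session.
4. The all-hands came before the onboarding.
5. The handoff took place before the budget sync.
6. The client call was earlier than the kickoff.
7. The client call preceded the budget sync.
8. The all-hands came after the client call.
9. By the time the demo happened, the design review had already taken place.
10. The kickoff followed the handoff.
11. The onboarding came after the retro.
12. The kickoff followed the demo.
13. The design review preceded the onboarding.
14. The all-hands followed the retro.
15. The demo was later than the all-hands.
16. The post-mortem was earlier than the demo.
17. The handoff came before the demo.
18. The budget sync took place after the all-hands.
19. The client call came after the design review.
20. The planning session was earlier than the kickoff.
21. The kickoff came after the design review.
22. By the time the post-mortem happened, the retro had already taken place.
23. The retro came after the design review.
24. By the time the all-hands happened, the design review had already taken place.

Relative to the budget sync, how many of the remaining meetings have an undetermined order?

4

Forced before the budget sync: the all-hands, the client call, the design review, the handoff, the planning session, and the retro.
That leaves the demo, the kickoff, the onboarding, and the post-mortem with no forced order relative to the budget sync — 4.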